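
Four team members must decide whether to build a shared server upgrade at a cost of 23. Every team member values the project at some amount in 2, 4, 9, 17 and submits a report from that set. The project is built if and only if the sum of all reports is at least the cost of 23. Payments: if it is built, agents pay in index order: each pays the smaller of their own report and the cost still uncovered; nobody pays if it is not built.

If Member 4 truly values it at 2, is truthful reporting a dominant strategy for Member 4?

Yes

Check each profile of the others' reports and compare truth against every alternative report.
Others report (2, 9, 9): truth gives 0, best alternative gives -1.
Others report (9, 2, 9): truth gives 0, best alternative gives -1.
Others report (9, 9, 2): truth gives 0, best alternative gives -1.
Others report (2, 4, 17): truth gives 2, best alternative gives 2.
Others report (2, 9, 17): truth gives 2, best alternative gives 2.
Others report (2, 17, 4): truth gives 2, best alternative gives 2.
(Remaining 58 profiles checked similarly; truth is weakly best in each.)
In every case the truthful report is at least as good as any alternative, so it is a dominant strategy.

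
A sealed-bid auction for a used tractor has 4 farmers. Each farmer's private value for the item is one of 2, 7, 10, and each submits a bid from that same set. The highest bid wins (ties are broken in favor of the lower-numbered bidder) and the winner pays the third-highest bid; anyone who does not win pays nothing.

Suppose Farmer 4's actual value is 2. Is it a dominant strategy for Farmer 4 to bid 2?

Yes

Check each profile of the others' bids and compare truth against every alternative bid.
Others bid (2, 2, 2): truth gives 0, best alternative gives 0.
Others bid (2, 2, 7): truth gives 0, best alternative gives 0.
Others bid (2, 2, 10): truth gives 0, best alternative gives 0.
Others bid (2, 7, 2): truth gives 0, best alternative gives 0.
Others bid (2, 7, 7): truth gives 0, best alternative gives 0.
Others bid (2, 7, 10): truth gives 0, best alternative gives 0.
(Remaining 21 profiles checked similarly; truth is weakly best in each.)
In every case the truthful bid is at least as good as any alternative, so it is a dominant strategy.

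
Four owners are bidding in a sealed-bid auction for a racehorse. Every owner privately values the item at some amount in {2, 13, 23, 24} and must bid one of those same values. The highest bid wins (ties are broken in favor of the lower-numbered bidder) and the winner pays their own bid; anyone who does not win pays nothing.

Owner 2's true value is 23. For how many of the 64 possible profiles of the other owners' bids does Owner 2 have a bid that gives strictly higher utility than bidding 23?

Others bid (2, 2, 2): truth gives 0; bid 13 gives 10 > 0. Violating.
Others bid (2, 2, 13): truth gives 0; bid 13 gives 10 > 0. Violating.
Others bid (2, 13, 2): truth gives 0; bid 13 gives 10 > 0. Violating.
Others bid (2, 13, 13): truth gives 0; bid 13 gives 10 > 0. Violating.
Others bid (2, 2, 23): truth gives 0; no alternative beats it.
Others bid (2, 2, 24): truth gives 0; no alternative beats it.
(Checking all 64 profiles: 4 have a profitable deviation, 60 do not.)

4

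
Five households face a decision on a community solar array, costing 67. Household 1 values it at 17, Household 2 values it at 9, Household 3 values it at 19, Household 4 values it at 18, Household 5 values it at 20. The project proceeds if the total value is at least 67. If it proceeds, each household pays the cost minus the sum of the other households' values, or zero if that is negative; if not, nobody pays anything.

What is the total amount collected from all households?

10

Total value 83 ≥ cost 67, so it is built.
Household 1: others sum to 66; max(0, 67 - 66) = 1.
Household 2: others sum to 74; max(0, 67 - 74) = 0.
Household 3: others sum to 64; max(0, 67 - 64) = 3.
Household 4: others sum to 65; max(0, 67 - 65) = 2.
Household 5: others sum to 63; max(0, 67 - 63) = 4.
Total collected = 1 + 0 + 3 + 2 + 4 = 10.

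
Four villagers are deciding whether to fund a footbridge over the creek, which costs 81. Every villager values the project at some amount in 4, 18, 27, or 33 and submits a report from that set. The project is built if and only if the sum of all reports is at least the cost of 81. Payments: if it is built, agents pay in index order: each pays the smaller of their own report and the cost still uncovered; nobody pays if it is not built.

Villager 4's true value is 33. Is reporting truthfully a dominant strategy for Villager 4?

Check each profile of the others' reports and compare truth against every alternative report.
Others report (4, 18, 27): truth gives 1, best alternative gives 0.
Others report (4, 27, 18): truth gives 1, best alternative gives 0.
Others report (18, 4, 27): truth gives 1, best alternative gives 0.
Others report (18, 27, 4): truth gives 1, best alternative gives 0.
Others report (27, 4, 18): truth gives 1, best alternative gives 0.
Others report (27, 18, 4): truth gives 1, best alternative gives 0.
(Remaining 58 profiles checked similarly; truth is weakly best in each.)
In every case the truthful report is at least as good as any alternative, so it is a dominant strategy.

Yes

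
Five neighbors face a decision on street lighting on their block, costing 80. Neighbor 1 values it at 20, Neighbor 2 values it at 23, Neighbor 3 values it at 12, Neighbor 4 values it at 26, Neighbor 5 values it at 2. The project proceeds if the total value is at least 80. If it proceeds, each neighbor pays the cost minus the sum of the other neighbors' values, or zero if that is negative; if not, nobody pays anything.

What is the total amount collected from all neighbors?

Total value 83 ≥ cost 80, so it is built.
Neighbor 1: others sum to 63; max(0, 80 - 63) = 17.
Neighbor 2: others sum to 60; max(0, 80 - 60) = 20.
Neighbor 3: others sum to 71; max(0, 80 - 71) = 9.
Neighbor 4: others sum to 57; max(0, 80 - 57) = 23.
Neighbor 5: others sum to 81; max(0, 80 - 81) = 0.
Total collected = 17 + 20 + 9 + 23 + 0 = 69.

69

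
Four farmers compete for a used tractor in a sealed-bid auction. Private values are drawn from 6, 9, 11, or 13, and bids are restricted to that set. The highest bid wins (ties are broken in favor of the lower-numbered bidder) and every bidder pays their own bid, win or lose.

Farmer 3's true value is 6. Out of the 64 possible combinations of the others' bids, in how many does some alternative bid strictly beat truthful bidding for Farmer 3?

Others bid (6, 6, 6): truth gives -6; bid 9 gives -3 > -6. Violating.
Others bid (6, 6, 9): truth gives -6; bid 9 gives -3 > -6. Violating.
Others bid (6, 6, 11): truth gives -6; bid 11 gives -5 > -6. Violating.
Others bid (6, 9, 6): truth gives -6; bid 11 gives -5 > -6. Violating.
Others bid (6, 6, 13): truth gives -6; no alternative beats it.
Others bid (6, 9, 13): truth gives -6; no alternative beats it.
(Checking all 64 profiles: 12 have a profitable deviation, 52 do not.)

12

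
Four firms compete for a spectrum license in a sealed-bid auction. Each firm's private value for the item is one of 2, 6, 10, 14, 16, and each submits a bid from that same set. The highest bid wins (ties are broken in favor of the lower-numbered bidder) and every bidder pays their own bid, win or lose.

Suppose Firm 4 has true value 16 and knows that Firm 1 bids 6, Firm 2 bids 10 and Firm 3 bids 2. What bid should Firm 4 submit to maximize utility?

14

Bid 2: loses but pays 2, utility -2.
Bid 6: loses but pays 6, utility -6.
Bid 10: loses but pays 10, utility -10.
Bid 14: wins, pays 14, utility 16 - 14 = 2.
Bid 16: wins, pays 16, utility 16 - 16 = 0.
The best choice is 14 with utility 2.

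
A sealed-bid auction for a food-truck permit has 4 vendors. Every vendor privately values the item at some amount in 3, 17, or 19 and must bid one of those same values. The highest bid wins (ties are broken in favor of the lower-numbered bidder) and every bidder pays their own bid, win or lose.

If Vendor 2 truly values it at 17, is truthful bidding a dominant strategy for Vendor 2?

No

Consider the case where Vendor 1 bids 3, Vendor 3 bids 3 and Vendor 4 bids 19.
Truthful bid 17: loses but pays 17, utility -17.
Bid 3 instead: loses but pays 3, utility -3.
Since -3 > -17, bidding 3 is strictly better here, so truthful bidding is not dominant.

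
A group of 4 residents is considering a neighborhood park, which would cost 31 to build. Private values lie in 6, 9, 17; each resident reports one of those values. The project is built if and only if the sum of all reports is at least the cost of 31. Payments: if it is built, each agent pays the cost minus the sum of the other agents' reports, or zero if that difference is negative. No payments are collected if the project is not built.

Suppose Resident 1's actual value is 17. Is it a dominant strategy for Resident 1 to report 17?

Yes

Check each profile of the others' reports and compare truth against every alternative report.
Others report (6, 6, 9): truth gives 7, best alternative gives 0.
Others report (6, 9, 6): truth gives 7, best alternative gives 0.
Others report (9, 6, 6): truth gives 7, best alternative gives 0.
Others report (6, 6, 6): truth gives 4, best alternative gives 0.
Others report (6, 9, 17): truth gives 17, best alternative gives 17.
Others report (6, 17, 9): truth gives 17, best alternative gives 17.
(Remaining 21 profiles checked similarly; truth is weakly best in each.)
In every case the truthful report is at least as good as any alternative, so it is a dominant strategy.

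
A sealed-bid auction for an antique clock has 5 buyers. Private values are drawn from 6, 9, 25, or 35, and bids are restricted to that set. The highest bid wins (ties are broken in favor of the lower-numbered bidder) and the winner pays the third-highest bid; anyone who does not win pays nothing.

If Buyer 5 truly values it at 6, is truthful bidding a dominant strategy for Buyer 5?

Yes

Check each profile of the others' bids and compare truth against every alternative bid.
Others bid (6, 6, 6, 6): truth gives 0, best alternative gives 0.
Others bid (6, 6, 6, 9): truth gives 0, best alternative gives 0.
Others bid (6, 6, 6, 25): truth gives 0, best alternative gives 0.
Others bid (6, 6, 6, 35): truth gives 0, best alternative gives 0.
Others bid (6, 6, 9, 6): truth gives 0, best alternative gives 0.
Others bid (6, 6, 9, 9): truth gives 0, best alternative gives 0.
(Remaining 250 profiles checked similarly; truth is weakly best in each.)
In every case the truthful bid is at least as good as any alternative, so it is a dominant strategy.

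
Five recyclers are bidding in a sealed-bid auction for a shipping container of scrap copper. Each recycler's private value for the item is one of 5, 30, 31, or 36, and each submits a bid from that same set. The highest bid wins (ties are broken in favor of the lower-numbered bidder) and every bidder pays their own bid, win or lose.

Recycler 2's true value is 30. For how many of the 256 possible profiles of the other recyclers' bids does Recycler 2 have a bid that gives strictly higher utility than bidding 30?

Others bid (5, 5, 5, 31): truth gives -30; bid 31 gives -1 > -30. Violating.
Others bid (5, 5, 5, 36): truth gives -30; bid 5 gives -5 > -30. Violating.
Others bid (5, 5, 30, 31): truth gives -30; bid 31 gives -1 > -30. Violating.
Others bid (5, 5, 30, 36): truth gives -30; bid 5 gives -5 > -30. Violating.
Others bid (5, 5, 5, 5): truth gives 0; no alternative beats it.
Others bid (5, 5, 5, 30): truth gives 0; no alternative beats it.
(Checking all 256 profiles: 248 have a profitable deviation, 8 do not.)

248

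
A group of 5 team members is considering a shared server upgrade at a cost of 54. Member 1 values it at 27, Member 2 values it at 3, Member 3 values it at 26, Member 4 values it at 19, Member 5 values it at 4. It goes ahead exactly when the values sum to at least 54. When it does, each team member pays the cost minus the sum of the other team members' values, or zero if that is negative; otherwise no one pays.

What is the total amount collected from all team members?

Total value 79 ≥ cost 54, so it is built.
Member 1: others sum to 52; max(0, 54 - 52) = 2.
Member 2: others sum to 76; max(0, 54 - 76) = 0.
Member 3: others sum to 53; max(0, 54 - 53) = 1.
Member 4: others sum to 60; max(0, 54 - 60) = 0.
Member 5: others sum to 75; max(0, 54 - 75) = 0.
Total collected = 2 + 0 + 1 + 0 + 0 = 3.

3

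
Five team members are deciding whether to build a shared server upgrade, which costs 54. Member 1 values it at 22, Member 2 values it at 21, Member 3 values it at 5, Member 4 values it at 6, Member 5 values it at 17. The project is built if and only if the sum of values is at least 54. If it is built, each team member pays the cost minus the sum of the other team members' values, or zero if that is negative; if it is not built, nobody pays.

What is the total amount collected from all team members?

9

Total value 71 ≥ cost 54, so it is built.
Member 1: others sum to 49; max(0, 54 - 49) = 5.
Member 2: others sum to 50; max(0, 54 - 50) = 4.
Member 3: others sum to 66; max(0, 54 - 66) = 0.
Member 4: others sum to 65; max(0, 54 - 65) = 0.
Member 5: others sum to 54; max(0, 54 - 54) = 0.
Total collected = 5 + 4 + 0 + 0 + 0 = 9.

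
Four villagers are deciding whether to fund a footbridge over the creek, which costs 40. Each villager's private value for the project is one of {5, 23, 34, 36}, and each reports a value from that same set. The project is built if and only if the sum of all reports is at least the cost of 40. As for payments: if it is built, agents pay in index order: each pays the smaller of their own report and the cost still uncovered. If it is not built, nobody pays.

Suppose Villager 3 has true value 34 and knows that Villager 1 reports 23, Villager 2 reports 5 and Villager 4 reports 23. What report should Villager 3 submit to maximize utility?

5

Report 5: project built, pays 5, utility 34 - 5 = 29.
Report 23: project built, pays 12, utility 34 - 12 = 22.
Report 34: project built, pays 12, utility 34 - 12 = 22.
Report 36: project built, pays 12, utility 34 - 12 = 22.
The best choice is 5 with utility 29.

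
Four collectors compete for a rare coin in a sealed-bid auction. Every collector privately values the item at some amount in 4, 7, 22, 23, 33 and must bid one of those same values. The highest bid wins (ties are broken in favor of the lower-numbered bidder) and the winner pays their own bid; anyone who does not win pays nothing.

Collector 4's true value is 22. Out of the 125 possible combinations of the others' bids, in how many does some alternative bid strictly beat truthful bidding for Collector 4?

1

Others bid (4, 4, 4): truth gives 0; bid 7 gives 15 > 0. Violating.
Others bid (4, 4, 7): truth gives 0; no alternative beats it.
Others bid (4, 4, 22): truth gives 0; no alternative beats it.
(Checking all 125 profiles: 1 has a profitable deviation, 124 do not.)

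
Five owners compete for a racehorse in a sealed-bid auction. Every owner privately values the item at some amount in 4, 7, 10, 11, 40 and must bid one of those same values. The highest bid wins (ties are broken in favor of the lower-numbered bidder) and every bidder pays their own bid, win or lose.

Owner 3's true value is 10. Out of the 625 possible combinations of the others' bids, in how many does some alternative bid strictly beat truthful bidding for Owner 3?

593

Others bid (4, 4, 4, 4): truth gives 0; bid 7 gives 3 > 0. Violating.
Others bid (4, 4, 4, 7): truth gives 0; bid 7 gives 3 > 0. Violating.
Others bid (4, 4, 4, 11): truth gives -10; bid 11 gives -1 > -10. Violating.
Others bid (4, 4, 4, 40): truth gives -10; bid 4 gives -4 > -10. Violating.
Others bid (4, 4, 4, 10): truth gives 0; no alternative beats it.
Others bid (4, 4, 7, 10): truth gives 0; no alternative beats it.
(Checking all 625 profiles: 593 have a profitable deviation, 32 do not.)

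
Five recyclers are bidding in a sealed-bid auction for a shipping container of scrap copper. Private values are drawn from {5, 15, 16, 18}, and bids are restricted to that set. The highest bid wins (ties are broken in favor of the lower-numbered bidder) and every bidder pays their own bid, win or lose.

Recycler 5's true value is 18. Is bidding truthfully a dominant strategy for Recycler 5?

Consider the case where Recycler 1 bids 5, Recycler 2 bids 5, Recycler 3 bids 5 and Recycler 4 bids 5.
Truthful bid 18: wins, pays 18, utility 18 - 18 = 0.
Bid 15 instead: wins, pays 15, utility 18 - 15 = 3.
Since 3 > 0, bidding 15 is strictly better here, so truthful bidding is not dominant.

No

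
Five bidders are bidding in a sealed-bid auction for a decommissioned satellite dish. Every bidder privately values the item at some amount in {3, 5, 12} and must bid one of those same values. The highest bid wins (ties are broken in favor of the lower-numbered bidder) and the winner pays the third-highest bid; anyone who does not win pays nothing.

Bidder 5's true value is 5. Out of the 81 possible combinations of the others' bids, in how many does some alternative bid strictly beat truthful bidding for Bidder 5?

Others bid (3, 3, 3, 5): truth gives 0; bid 12 gives 2 > 0. Violating.
Others bid (3, 3, 5, 3): truth gives 0; bid 12 gives 2 > 0. Violating.
Others bid (3, 5, 3, 3): truth gives 0; bid 12 gives 2 > 0. Violating.
Others bid (5, 3, 3, 3): truth gives 0; bid 12 gives 2 > 0. Violating.
Others bid (3, 3, 3, 3): truth gives 2; no alternative beats it.
Others bid (3, 3, 3, 12): truth gives 0; no alternative beats it.
(Checking all 81 profiles: 4 have a profitable deviation, 77 do not.)

4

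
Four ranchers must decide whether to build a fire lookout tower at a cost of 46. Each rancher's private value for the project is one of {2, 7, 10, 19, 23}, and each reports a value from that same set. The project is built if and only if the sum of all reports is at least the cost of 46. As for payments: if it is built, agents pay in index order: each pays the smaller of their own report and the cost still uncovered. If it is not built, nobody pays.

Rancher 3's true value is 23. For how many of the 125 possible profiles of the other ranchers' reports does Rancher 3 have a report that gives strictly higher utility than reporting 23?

Others report (2, 2, 23): truth gives 0; report 19 gives 4 > 0. Violating.
Others report (2, 7, 19): truth gives 0; report 19 gives 4 > 0. Violating.
Others report (2, 7, 23): truth gives 0; report 19 gives 4 > 0. Violating.
Others report (2, 10, 19): truth gives 0; report 19 gives 4 > 0. Violating.
Others report (2, 2, 2): truth gives 0; no alternative beats it.
Others report (2, 2, 7): truth gives 0; no alternative beats it.
(Checking all 125 profiles: 88 have a profitable deviation, 37 do not.)

88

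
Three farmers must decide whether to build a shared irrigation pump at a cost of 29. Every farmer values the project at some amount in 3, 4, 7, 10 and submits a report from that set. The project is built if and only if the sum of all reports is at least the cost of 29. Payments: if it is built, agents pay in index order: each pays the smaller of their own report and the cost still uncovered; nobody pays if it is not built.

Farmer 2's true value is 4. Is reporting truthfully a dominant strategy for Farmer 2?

Check each profile of the others' reports and compare truth against every alternative report.
Others report (3, 3): truth gives 0, best alternative gives 0.
Others report (3, 4): truth gives 0, best alternative gives 0.
Others report (3, 7): truth gives 0, best alternative gives 0.
Others report (3, 10): truth gives 0, best alternative gives 0.
Others report (4, 3): truth gives 0, best alternative gives 0.
Others report (4, 4): truth gives 0, best alternative gives 0.
(Remaining 10 profiles checked similarly; truth is weakly best in each.)
In every case the truthful report is at least as good as any alternative, so it is a dominant strategy.

Yes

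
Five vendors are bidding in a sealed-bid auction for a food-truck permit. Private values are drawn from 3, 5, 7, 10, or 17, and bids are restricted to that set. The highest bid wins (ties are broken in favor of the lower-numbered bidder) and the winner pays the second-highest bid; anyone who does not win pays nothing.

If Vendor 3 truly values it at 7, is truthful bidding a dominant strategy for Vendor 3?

Check each profile of the others' bids and compare truth against every alternative bid.
Others bid (3, 3, 3, 3): truth gives 4, best alternative gives 4.
Others bid (3, 3, 3, 5): truth gives 2, best alternative gives 2.
Others bid (3, 3, 5, 3): truth gives 2, best alternative gives 2.
Others bid (3, 3, 5, 5): truth gives 2, best alternative gives 2.
Others bid (3, 5, 3, 3): truth gives 2, best alternative gives 2.
Others bid (3, 5, 3, 5): truth gives 2, best alternative gives 2.
(Remaining 619 profiles checked similarly; truth is weakly best in each.)
In every case the truthful bid is at least as good as any alternative, so it is a dominant strategy.

Yes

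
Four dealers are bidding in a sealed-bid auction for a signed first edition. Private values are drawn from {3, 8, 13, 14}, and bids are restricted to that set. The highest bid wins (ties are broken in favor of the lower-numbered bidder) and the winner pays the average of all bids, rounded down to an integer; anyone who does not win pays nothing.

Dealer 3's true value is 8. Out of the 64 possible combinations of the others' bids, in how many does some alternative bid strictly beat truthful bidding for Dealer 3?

Others bid (3, 8, 3): truth gives 0; bid 13 gives 2 > 0. Violating.
Others bid (8, 3, 3): truth gives 0; bid 13 gives 2 > 0. Violating.
Others bid (3, 3, 3): truth gives 4; no alternative beats it.
Others bid (3, 3, 8): truth gives 3; no alternative beats it.
(Checking all 64 profiles: 2 have a profitable deviation, 62 do not.)

2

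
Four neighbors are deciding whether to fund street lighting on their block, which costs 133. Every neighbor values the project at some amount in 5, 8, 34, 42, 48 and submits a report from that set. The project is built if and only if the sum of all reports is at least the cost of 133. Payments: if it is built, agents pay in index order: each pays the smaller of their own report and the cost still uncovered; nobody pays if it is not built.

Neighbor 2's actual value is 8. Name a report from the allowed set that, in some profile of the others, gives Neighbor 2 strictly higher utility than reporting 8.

Suppose Neighbor 1 reports 34, Neighbor 3 reports 48 and Neighbor 4 reports 48.
Report 8: project built, pays 8, utility 8 - 8 = 0.
Report 5: project built, pays 5, utility 8 - 5 = 3.
So reporting 5 beats truth here (3 > 0).

5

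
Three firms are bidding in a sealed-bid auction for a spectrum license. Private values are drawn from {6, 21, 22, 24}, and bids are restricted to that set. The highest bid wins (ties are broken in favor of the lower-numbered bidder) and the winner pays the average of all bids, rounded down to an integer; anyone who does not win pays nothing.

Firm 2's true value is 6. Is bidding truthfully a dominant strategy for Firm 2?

Yes

Check each profile of the others' bids and compare truth against every alternative bid.
Others bid (6, 21): truth gives 0, best alternative gives -10.
Others bid (6, 6): truth gives 0, best alternative gives -5.
Others bid (6, 22): truth gives 0, best alternative gives 0.
Others bid (6, 24): truth gives 0, best alternative gives 0.
Others bid (21, 6): truth gives 0, best alternative gives 0.
Others bid (21, 21): truth gives 0, best alternative gives 0.
(Remaining 10 profiles checked similarly; truth is weakly best in each.)
In every case the truthful bid is at least as good as any alternative, so it is a dominant strategy.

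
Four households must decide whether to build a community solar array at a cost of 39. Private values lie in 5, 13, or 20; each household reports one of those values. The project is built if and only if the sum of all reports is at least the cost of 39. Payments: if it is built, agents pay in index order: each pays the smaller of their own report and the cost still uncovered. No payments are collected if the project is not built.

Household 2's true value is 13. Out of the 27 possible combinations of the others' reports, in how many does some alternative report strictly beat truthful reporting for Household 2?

17

Others report (5, 13, 20): truth gives 0; report 5 gives 8 > 0. Violating.
Others report (5, 20, 13): truth gives 0; report 5 gives 8 > 0. Violating.
Others report (5, 20, 20): truth gives 0; report 5 gives 8 > 0. Violating.
Others report (13, 5, 20): truth gives 0; report 5 gives 8 > 0. Violating.
Others report (5, 5, 5): truth gives 0; no alternative beats it.
Others report (5, 5, 13): truth gives 0; no alternative beats it.
(Checking all 27 profiles: 17 have a profitable deviation, 10 do not.)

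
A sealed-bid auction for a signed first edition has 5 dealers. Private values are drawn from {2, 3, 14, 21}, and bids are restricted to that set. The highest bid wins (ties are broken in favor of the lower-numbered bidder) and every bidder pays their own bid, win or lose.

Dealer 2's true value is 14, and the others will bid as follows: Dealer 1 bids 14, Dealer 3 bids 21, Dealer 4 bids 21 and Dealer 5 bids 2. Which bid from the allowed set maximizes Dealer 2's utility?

2

Bid 2: loses but pays 2, utility -2.
Bid 3: loses but pays 3, utility -3.
Bid 14: loses but pays 14, utility -14.
Bid 21: wins, pays 21, utility 14 - 21 = -7.
The best choice is 2 with utility -2.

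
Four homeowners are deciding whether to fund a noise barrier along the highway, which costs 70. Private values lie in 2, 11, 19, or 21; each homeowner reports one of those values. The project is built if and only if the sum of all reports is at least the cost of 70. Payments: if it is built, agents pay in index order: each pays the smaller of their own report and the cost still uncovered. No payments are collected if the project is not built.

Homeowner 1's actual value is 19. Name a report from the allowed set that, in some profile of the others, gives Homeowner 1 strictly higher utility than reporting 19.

11

Suppose Homeowner 2 reports 19, Homeowner 3 reports 19 and Homeowner 4 reports 21.
Report 19: project built, pays 19, utility 19 - 19 = 0.
Report 11: project built, pays 11, utility 19 - 11 = 8.
So reporting 11 beats truth here (8 > 0).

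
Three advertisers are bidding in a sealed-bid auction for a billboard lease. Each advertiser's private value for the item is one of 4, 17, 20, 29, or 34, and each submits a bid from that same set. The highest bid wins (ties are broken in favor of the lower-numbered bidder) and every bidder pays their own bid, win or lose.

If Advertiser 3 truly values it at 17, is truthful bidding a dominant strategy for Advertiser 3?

Consider the case where Advertiser 1 bids 4 and Advertiser 2 bids 17.
Truthful bid 17: loses but pays 17, utility -17.
Bid 4 instead: loses but pays 4, utility -4.
Since -4 > -17, bidding 4 is strictly better here, so truthful bidding is not dominant.

No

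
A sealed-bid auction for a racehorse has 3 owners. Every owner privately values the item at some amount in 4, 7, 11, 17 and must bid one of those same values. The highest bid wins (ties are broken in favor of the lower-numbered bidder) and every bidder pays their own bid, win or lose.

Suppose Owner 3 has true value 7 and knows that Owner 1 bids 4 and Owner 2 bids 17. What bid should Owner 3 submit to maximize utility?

Bid 4: loses but pays 4, utility -4.
Bid 7: loses but pays 7, utility -7.
Bid 11: loses but pays 11, utility -11.
Bid 17: loses but pays 17, utility -17.
The best choice is 4 with utility -4.

4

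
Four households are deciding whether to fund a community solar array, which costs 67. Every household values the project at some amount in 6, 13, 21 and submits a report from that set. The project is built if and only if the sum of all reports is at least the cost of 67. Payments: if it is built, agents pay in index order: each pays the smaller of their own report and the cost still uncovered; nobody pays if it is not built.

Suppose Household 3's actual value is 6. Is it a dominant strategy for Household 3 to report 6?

Yes

Check each profile of the others' reports and compare truth against every alternative report.
Others report (13, 21, 21): truth gives 0, best alternative gives -7.
Others report (21, 13, 21): truth gives 0, best alternative gives -7.
Others report (21, 21, 13): truth gives 0, best alternative gives -7.
Others report (21, 21, 21): truth gives 0, best alternative gives -7.
Others report (6, 6, 6): truth gives 0, best alternative gives 0.
Others report (6, 6, 13): truth gives 0, best alternative gives 0.
(Remaining 21 profiles checked similarly; truth is weakly best in each.)
In every case the truthful report is at least as good as any alternative, so it is a dominant strategy.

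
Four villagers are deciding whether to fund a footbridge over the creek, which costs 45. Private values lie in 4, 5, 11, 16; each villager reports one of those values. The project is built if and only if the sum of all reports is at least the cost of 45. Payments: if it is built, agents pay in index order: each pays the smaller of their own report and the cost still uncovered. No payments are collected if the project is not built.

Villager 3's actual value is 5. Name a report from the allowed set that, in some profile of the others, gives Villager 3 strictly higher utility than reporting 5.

Suppose Villager 1 reports 11, Villager 2 reports 16 and Villager 4 reports 16.
Report 5: project built, pays 5, utility 5 - 5 = 0.
Report 4: project built, pays 4, utility 5 - 4 = 1.
So reporting 4 beats truth here (1 > 0).

4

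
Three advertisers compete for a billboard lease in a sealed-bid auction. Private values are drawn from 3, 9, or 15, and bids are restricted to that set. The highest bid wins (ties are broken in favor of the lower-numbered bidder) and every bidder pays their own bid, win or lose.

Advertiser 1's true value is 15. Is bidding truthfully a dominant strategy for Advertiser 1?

No

Consider the case where Advertiser 2 bids 3 and Advertiser 3 bids 3.
Truthful bid 15: wins, pays 15, utility 15 - 15 = 0.
Bid 3 instead: wins, pays 3, utility 15 - 3 = 12.
Since 12 > 0, bidding 3 is strictly better here, so truthful bidding is not dominant.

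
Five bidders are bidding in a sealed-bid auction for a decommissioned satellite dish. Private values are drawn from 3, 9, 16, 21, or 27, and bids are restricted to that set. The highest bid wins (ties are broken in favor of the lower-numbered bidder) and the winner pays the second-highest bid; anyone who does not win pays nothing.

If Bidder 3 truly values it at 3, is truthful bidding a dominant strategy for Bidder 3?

Check each profile of the others' bids and compare truth against every alternative bid.
Others bid (3, 3, 3, 9): truth gives 0, best alternative gives -6.
Others bid (3, 3, 9, 3): truth gives 0, best alternative gives -6.
Others bid (3, 3, 9, 9): truth gives 0, best alternative gives -6.
Others bid (3, 3, 3, 3): truth gives 0, best alternative gives 0.
Others bid (3, 3, 3, 16): truth gives 0, best alternative gives 0.
Others bid (3, 3, 3, 21): truth gives 0, best alternative gives 0.
(Remaining 619 profiles checked similarly; truth is weakly best in each.)
In every case the truthful bid is at least as good as any alternative, so it is a dominant strategy.

Yes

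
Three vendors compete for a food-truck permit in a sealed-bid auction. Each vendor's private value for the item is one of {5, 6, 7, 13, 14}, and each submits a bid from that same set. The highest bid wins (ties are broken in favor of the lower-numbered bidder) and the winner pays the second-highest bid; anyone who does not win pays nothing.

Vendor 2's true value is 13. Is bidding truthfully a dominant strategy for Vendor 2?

Yes

Check each profile of the others' bids and compare truth against every alternative bid.
Others bid (5, 5): truth gives 8, best alternative gives 8.
Others bid (5, 6): truth gives 7, best alternative gives 7.
Others bid (6, 5): truth gives 7, best alternative gives 7.
Others bid (6, 6): truth gives 7, best alternative gives 7.
Others bid (5, 7): truth gives 6, best alternative gives 6.
Others bid (6, 7): truth gives 6, best alternative gives 6.
(Remaining 19 profiles checked similarly; truth is weakly best in each.)
In every case the truthful bid is at least as good as any alternative, so it is a dominant strategy.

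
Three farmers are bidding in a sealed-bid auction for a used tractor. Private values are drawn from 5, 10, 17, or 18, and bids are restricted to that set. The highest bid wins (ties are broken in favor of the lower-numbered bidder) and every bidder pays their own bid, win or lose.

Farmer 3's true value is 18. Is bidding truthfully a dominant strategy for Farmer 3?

No

Consider the case where Farmer 1 bids 5 and Farmer 2 bids 5.
Truthful bid 18: wins, pays 18, utility 18 - 18 = 0.
Bid 10 instead: wins, pays 10, utility 18 - 10 = 8.
Since 8 > 0, bidding 10 is strictly better here, so truthful bidding is not dominant.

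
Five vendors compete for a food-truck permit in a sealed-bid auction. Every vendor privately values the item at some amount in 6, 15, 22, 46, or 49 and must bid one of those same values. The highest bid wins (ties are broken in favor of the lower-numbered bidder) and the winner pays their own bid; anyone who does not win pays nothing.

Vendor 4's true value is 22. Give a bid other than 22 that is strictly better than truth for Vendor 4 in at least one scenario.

15

Suppose Vendor 1 bids 6, Vendor 2 bids 6, Vendor 3 bids 6 and Vendor 5 bids 6.
Bid 22: wins, pays 22, utility 22 - 22 = 0.
Bid 15: wins, pays 15, utility 22 - 15 = 7.
So bidding 15 beats truth here (7 > 0).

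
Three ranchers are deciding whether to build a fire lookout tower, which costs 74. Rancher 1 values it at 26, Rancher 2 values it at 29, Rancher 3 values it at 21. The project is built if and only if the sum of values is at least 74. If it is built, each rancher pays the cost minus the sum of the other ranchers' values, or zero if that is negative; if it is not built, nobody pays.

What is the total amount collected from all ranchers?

70

Total value 76 ≥ cost 74, so it is built.
Rancher 1: others sum to 50; max(0, 74 - 50) = 24.
Rancher 2: others sum to 47; max(0, 74 - 47) = 27.
Rancher 3: others sum to 55; max(0, 74 - 55) = 19.
Total collected = 24 + 27 + 19 = 70.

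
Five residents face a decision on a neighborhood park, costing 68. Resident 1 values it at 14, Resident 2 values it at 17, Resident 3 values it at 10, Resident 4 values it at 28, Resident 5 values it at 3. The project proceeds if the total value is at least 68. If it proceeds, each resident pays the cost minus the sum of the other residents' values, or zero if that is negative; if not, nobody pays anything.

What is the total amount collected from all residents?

Total value 72 ≥ cost 68, so it is built.
Resident 1: others sum to 58; max(0, 68 - 58) = 10.
Resident 2: others sum to 55; max(0, 68 - 55) = 13.
Resident 3: others sum to 62; max(0, 68 - 62) = 6.
Resident 4: others sum to 44; max(0, 68 - 44) = 24.
Resident 5: others sum to 69; max(0, 68 - 69) = 0.
Total collected = 10 + 13 + 6 + 24 + 0 = 53.

53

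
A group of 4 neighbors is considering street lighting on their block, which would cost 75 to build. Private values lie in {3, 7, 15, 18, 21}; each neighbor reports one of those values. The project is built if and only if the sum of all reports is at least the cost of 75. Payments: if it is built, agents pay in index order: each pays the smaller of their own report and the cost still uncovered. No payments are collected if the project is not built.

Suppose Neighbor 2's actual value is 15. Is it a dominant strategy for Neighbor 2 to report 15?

Yes

Check each profile of the others' reports and compare truth against every alternative report.
Others report (3, 3, 3): truth gives 0, best alternative gives 0.
Others report (3, 3, 7): truth gives 0, best alternative gives 0.
Others report (3, 3, 15): truth gives 0, best alternative gives 0.
Others report (3, 3, 18): truth gives 0, best alternative gives 0.
Others report (3, 3, 21): truth gives 0, best alternative gives 0.
Others report (3, 7, 3): truth gives 0, best alternative gives 0.
(Remaining 119 profiles checked similarly; truth is weakly best in each.)
In every case the truthful report is at least as good as any alternative, so it is a dominant strategy.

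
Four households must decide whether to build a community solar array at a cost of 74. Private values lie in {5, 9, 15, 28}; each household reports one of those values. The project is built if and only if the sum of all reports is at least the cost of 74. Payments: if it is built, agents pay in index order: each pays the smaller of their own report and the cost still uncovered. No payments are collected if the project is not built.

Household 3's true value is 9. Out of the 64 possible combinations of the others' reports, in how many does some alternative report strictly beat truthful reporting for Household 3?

Others report (15, 28, 28): truth gives 0; report 5 gives 4 > 0. Violating.
Others report (28, 15, 28): truth gives 0; report 5 gives 4 > 0. Violating.
Others report (28, 28, 15): truth gives 0; report 5 gives 4 > 0. Violating.
Others report (28, 28, 28): truth gives 0; report 5 gives 4 > 0. Violating.
Others report (5, 5, 5): truth gives 0; no alternative beats it.
Others report (5, 5, 9): truth gives 0; no alternative beats it.
(Checking all 64 profiles: 4 have a profitable deviation, 60 do not.)

4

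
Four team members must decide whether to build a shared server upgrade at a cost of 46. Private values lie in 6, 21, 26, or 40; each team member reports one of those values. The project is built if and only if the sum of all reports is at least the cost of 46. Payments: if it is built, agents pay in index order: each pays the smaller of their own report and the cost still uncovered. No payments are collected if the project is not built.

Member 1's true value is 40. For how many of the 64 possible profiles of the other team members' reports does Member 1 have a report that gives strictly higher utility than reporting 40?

63

Others report (6, 6, 21): truth gives 0; report 21 gives 19 > 0. Violating.
Others report (6, 6, 26): truth gives 0; report 21 gives 19 > 0. Violating.
Others report (6, 6, 40): truth gives 0; report 6 gives 34 > 0. Violating.
Others report (6, 21, 6): truth gives 0; report 21 gives 19 > 0. Violating.
Others report (6, 6, 6): truth gives 0; no alternative beats it.
(Checking all 64 profiles: 63 have a profitable deviation, 1 does not.)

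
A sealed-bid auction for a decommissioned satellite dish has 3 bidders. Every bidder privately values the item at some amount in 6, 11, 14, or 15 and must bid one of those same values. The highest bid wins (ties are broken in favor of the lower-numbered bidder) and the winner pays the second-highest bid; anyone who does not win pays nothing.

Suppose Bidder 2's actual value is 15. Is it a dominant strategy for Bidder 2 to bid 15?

Check each profile of the others' bids and compare truth against every alternative bid.
Others bid (14, 6): truth gives 1, best alternative gives 0.
Others bid (14, 11): truth gives 1, best alternative gives 0.
Others bid (14, 14): truth gives 1, best alternative gives 0.
Others bid (6, 6): truth gives 9, best alternative gives 9.
Others bid (6, 11): truth gives 4, best alternative gives 4.
Others bid (11, 6): truth gives 4, best alternative gives 4.
(Remaining 10 profiles checked similarly; truth is weakly best in each.)
In every case the truthful bid is at least as good as any alternative, so it is a dominant strategy.

Yes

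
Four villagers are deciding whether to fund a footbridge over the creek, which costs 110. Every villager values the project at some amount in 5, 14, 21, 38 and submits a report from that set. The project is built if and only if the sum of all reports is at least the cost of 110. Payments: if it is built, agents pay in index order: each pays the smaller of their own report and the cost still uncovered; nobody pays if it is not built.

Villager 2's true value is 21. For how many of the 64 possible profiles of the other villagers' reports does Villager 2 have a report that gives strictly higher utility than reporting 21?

Others report (21, 38, 38): truth gives 0; report 14 gives 7 > 0. Violating.
Others report (38, 21, 38): truth gives 0; report 14 gives 7 > 0. Violating.
Others report (38, 38, 21): truth gives 0; report 14 gives 7 > 0. Violating.
Others report (38, 38, 38): truth gives 0; report 5 gives 16 > 0. Violating.
Others report (5, 5, 5): truth gives 0; no alternative beats it.
Others report (5, 5, 14): truth gives 0; no alternative beats it.
(Checking all 64 profiles: 4 have a profitable deviation, 60 do not.)

4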